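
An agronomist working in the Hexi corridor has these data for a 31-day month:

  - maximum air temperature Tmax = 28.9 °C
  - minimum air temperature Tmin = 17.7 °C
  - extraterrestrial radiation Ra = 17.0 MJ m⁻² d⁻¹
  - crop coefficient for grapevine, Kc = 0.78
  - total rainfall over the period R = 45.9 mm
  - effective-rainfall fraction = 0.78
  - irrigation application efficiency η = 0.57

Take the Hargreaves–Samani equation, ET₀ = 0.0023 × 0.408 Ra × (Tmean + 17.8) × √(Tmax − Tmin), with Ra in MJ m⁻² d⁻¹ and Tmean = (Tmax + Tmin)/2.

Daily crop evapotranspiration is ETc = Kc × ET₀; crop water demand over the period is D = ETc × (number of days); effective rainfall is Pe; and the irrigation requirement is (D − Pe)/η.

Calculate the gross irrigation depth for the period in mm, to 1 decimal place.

30.3 mm

Tmean = (28.9 + 17.7)/2 = 23.30 °C
0.408 Ra = 0.408 × 17.0 = 6.9360 mm/d equivalent
ET₀ = 0.0023 × 6.9360 × (23.30 + 17.8) × √11.2 = 0.0023 × 6.9360 × 41.10 × 3.3466 = 2.1942 mm/d
ETc = Kc × ET₀ = 0.78 × 2.1942 = 1.7115 mm/d
Crop demand D = ETc × 31 d = 1.7115 × 31 = 53.057 mm
Pe = 0.78 × 45.9 = 35.802 mm
D − Pe = 53.057 − 35.802 = 17.255 mm
Gross irrigation = 17.255 / 0.57 = 30.272 mm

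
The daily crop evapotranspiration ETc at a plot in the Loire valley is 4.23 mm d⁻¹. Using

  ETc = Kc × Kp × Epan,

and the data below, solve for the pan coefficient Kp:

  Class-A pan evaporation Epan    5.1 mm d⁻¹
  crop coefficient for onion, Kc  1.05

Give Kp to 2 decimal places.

ETc = Kc × Kp × Epan  ⇒  Kp = ETc / (Kc × Epan)
Kp = 4.23 / (1.05 × 5.1) = 4.23 / 5.355 = 0.7899

0.79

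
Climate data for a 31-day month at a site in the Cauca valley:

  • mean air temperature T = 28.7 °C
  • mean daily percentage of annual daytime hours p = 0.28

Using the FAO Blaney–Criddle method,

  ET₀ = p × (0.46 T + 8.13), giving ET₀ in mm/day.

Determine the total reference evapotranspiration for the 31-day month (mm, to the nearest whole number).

185 mm

ET₀ = 0.28 × (0.46 × 28.7 + 8.13) = 0.28 × 21.332 = 5.9730 mm/d
Monthly total = 5.9730 × 31 = 185.163 mm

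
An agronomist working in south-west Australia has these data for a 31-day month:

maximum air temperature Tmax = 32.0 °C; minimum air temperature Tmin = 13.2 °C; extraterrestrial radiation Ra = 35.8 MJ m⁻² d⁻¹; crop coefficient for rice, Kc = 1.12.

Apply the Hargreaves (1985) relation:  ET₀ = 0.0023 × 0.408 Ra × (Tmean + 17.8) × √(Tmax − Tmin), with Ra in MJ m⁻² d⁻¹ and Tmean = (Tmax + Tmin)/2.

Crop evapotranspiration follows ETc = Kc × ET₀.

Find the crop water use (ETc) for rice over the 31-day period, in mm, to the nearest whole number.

204 mm

Tmean = (32.0 + 13.2)/2 = 22.60 °C
0.408 Ra = 0.408 × 35.8 = 14.6064 mm/d equivalent
ET₀ = 0.0023 × 14.6064 × (22.60 + 17.8) × √18.8 = 0.0023 × 14.6064 × 40.40 × 4.3359 = 5.8848 mm/d
ETc = Kc × ET₀ = 1.12 × 5.8848 = 6.5910 mm/d
Over 31 days: 6.5910 × 31 = 204.321 mm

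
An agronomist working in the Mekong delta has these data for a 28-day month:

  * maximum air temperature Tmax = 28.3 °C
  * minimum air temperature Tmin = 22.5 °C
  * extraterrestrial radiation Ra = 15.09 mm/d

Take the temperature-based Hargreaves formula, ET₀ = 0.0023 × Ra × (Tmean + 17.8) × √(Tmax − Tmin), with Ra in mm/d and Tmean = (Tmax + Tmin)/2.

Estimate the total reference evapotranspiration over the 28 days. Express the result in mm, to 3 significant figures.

101 mm

Tmean = (28.3 + 22.5)/2 = 25.40 °C
ET₀ = 0.0023 × 15.09 × (25.40 + 17.8) × √5.8 = 0.0023 × 15.09 × 43.20 × 2.4083 = 3.6109 mm/d
Over 28 days: 3.6109 × 28 = 101.105 mm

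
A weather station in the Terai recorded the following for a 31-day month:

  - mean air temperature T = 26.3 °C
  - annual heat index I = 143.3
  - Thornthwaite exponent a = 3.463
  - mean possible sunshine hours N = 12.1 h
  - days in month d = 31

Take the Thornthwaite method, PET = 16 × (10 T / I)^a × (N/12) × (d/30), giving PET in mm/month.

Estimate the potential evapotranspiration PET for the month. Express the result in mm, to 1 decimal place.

10T/I = 10 × 26.3 / 143.3 = 1.8353
(10T/I)^a = 1.8353^3.463 = 8.1887
Uncorrected PET = 16 × 8.1887 = 131.019 mm
Correction = (N/12)(d/30) = (12.1/12)(31/30) = 1.0419
PET = 131.019 × 1.0419 = 136.509 mm/month

136.5 mm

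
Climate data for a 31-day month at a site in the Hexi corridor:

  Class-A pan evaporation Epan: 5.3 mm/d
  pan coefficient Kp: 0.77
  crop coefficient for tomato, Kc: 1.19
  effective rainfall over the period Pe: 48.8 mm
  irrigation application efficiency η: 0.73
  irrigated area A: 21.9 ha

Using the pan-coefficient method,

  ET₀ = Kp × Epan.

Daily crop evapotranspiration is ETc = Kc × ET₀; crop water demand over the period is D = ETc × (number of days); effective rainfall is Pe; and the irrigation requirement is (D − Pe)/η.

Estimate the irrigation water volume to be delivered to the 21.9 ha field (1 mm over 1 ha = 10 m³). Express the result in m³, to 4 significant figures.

ET₀ = 0.77 × 5.3 = 4.0810 mm/d
ETc = Kc × ET₀ = 1.19 × 4.0810 = 4.8564 mm/d
Crop demand D = ETc × 31 d = 4.8564 × 31 = 150.548 mm
D − Pe = 150.548 − 48.8 = 101.748 mm
Gross irrigation = 101.748 / 0.73 = 139.381 mm
Volume = 139.381 mm × 21.9 ha × 10 = 30524.4 m³

30520 m³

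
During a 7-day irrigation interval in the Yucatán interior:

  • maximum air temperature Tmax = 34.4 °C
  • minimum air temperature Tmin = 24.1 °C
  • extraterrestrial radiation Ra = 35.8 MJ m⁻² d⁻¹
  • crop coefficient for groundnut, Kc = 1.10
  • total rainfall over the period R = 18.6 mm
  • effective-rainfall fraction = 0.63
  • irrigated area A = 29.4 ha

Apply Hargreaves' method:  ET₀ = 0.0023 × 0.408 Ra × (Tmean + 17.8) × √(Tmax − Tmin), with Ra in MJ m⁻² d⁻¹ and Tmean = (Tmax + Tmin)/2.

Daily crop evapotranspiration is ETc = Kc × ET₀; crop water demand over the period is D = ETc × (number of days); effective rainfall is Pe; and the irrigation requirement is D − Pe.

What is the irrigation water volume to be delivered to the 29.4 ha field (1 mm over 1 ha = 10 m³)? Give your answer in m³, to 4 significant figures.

Tmean = (34.4 + 24.1)/2 = 29.25 °C
0.408 Ra = 0.408 × 35.8 = 14.6064 mm/d equivalent
ET₀ = 0.0023 × 14.6064 × (29.25 + 17.8) × √10.3 = 0.0023 × 14.6064 × 47.05 × 3.2094 = 5.0729 mm/d
ETc = Kc × ET₀ = 1.10 × 5.0729 = 5.5802 mm/d
Crop demand D = ETc × 7 d = 5.5802 × 7 = 39.061 mm
Pe = 0.63 × 18.6 = 11.718 mm
D − Pe = 39.061 − 11.718 = 27.343 mm
Volume = 27.343 mm × 29.4 ha × 10 = 8038.8 m³

8039 m³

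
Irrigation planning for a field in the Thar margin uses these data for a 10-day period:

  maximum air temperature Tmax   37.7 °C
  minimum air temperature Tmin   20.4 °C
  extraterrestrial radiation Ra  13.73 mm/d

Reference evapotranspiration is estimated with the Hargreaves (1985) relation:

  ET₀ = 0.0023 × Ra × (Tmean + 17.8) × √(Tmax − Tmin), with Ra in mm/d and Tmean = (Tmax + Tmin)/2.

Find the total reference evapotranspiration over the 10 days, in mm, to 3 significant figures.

61.5 mm

Tmean = (37.7 + 20.4)/2 = 29.05 °C
ET₀ = 0.0023 × 13.73 × (29.05 + 17.8) × √17.3 = 0.0023 × 13.73 × 46.85 × 4.1593 = 6.1536 mm/d
Over 10 days: 6.1536 × 10 = 61.536 mm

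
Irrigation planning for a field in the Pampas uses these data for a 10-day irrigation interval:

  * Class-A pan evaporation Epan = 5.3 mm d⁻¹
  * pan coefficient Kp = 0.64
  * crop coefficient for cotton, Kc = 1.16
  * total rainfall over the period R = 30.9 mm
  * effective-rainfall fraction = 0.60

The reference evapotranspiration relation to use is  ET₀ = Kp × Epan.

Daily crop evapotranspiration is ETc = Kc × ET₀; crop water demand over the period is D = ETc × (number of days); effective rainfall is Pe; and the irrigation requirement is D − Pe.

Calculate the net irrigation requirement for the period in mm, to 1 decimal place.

ET₀ = 0.64 × 5.3 = 3.3920 mm/d
ETc = Kc × ET₀ = 1.16 × 3.3920 = 3.9347 mm/d
Crop demand D = ETc × 10 d = 3.9347 × 10 = 39.347 mm
Pe = 0.60 × 30.9 = 18.540 mm
D − Pe = 39.347 − 18.540 = 20.807 mm

20.8 mm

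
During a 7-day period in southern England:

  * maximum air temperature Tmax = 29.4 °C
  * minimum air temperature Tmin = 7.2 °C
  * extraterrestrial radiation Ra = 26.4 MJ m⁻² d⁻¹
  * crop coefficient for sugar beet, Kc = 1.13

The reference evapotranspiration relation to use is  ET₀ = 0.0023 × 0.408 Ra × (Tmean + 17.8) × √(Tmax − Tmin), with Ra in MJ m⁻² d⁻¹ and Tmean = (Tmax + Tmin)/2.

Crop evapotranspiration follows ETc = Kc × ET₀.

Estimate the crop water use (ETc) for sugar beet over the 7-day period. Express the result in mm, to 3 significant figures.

33.3 mm

Tmean = (29.4 + 7.2)/2 = 18.30 °C
0.408 Ra = 0.408 × 26.4 = 10.7712 mm/d equivalent
ET₀ = 0.0023 × 10.7712 × (18.30 + 17.8) × √22.2 = 0.0023 × 10.7712 × 36.10 × 4.7117 = 4.2138 mm/d
ETc = Kc × ET₀ = 1.13 × 4.2138 = 4.7616 mm/d
Over 7 days: 4.7616 × 7 = 33.331 mm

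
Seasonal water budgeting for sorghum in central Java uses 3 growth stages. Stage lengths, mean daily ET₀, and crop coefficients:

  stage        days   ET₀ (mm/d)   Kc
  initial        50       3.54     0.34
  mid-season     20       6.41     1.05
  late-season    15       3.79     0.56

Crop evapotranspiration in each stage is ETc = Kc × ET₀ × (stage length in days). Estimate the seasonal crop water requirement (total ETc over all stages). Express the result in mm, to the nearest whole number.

227 mm

initial: 0.34 × 3.54 × 50 = 60.18 mm
mid-season: 1.05 × 6.41 × 20 = 134.61 mm
late-season: 0.56 × 3.79 × 15 = 31.84 mm
Seasonal total = 226.63 mm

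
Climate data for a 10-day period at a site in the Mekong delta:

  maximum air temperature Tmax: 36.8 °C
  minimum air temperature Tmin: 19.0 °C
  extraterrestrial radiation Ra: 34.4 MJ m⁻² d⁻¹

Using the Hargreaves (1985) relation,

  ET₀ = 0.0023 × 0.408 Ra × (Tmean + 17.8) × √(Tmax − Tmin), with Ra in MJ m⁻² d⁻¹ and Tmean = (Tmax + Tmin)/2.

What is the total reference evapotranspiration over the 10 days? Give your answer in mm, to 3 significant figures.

Tmean = (36.8 + 19.0)/2 = 27.90 °C
0.408 Ra = 0.408 × 34.4 = 14.0352 mm/d equivalent
ET₀ = 0.0023 × 14.0352 × (27.90 + 17.8) × √17.8 = 0.0023 × 14.0352 × 45.70 × 4.2190 = 6.2240 mm/d
Over 10 days: 6.2240 × 10 = 62.240 mm

62.2 mm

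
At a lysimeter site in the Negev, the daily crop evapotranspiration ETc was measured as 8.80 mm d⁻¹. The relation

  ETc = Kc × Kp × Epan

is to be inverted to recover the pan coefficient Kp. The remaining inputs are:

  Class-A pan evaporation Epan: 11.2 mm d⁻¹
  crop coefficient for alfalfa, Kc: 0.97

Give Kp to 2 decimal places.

ETc = Kc × Kp × Epan  ⇒  Kp = ETc / (Kc × Epan)
Kp = 8.80 / (0.97 × 11.2) = 8.80 / 10.864 = 0.8100

0.81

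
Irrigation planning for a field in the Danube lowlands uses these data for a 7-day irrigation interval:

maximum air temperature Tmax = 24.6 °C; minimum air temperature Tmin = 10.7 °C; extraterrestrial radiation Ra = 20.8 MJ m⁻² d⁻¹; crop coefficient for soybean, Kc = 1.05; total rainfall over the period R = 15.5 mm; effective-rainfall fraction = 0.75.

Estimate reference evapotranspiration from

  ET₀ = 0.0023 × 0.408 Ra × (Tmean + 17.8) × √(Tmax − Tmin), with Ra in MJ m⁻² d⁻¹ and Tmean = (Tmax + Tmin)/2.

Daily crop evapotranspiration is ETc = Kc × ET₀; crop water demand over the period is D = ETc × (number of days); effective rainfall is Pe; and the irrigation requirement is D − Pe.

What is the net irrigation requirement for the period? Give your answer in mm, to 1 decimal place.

7.3 mm

Tmean = (24.6 + 10.7)/2 = 17.65 °C
0.408 Ra = 0.408 × 20.8 = 8.4864 mm/d equivalent
ET₀ = 0.0023 × 8.4864 × (17.65 + 17.8) × √13.9 = 0.0023 × 8.4864 × 35.45 × 3.7283 = 2.5798 mm/d
ETc = Kc × ET₀ = 1.05 × 2.5798 = 2.7088 mm/d
Crop demand D = ETc × 7 d = 2.7088 × 7 = 18.962 mm
Pe = 0.75 × 15.5 = 11.625 mm
D − Pe = 18.962 − 11.625 = 7.337 mm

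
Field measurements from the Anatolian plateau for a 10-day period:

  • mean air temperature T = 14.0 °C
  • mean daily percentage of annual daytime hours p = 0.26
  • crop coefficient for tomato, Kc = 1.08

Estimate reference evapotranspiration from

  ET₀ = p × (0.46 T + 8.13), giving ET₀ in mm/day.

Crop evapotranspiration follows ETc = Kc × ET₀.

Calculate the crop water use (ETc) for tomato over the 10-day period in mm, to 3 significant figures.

ET₀ = 0.26 × (0.46 × 14.0 + 8.13) = 0.26 × 14.570 = 3.7882 mm/d
ETc = Kc × ET₀ = 1.08 × 3.7882 = 4.0913 mm/d
Over 10 days: 4.0913 × 10 = 40.913 mm

40.9 mm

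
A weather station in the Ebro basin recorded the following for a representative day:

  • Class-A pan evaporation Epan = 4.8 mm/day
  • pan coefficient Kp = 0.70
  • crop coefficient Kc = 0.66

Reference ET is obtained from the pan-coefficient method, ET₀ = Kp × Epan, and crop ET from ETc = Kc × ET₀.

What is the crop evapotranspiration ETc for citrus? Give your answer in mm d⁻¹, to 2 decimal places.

ET₀ = 0.70 × 4.8 = 3.3600 mm/d
ETc = Kc × ET₀ = 0.66 × 3.3600 = 2.2176 mm/d

2.22 mm d⁻¹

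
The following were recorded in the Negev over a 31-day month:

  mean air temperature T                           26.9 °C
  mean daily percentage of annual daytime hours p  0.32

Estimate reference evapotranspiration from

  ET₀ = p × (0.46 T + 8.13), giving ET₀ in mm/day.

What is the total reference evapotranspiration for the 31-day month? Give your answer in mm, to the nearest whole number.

ET₀ = 0.32 × (0.46 × 26.9 + 8.13) = 0.32 × 20.504 = 6.5613 mm/d
Monthly total = 6.5613 × 31 = 203.400 mm

203 mm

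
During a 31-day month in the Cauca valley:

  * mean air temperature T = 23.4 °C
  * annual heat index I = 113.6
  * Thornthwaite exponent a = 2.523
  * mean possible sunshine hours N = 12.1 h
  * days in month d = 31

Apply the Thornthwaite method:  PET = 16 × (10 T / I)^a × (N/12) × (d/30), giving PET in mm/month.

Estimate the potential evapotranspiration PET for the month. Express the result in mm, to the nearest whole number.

103 mm

10T/I = 10 × 23.4 / 113.6 = 2.0599
(10T/I)^a = 2.0599^2.523 = 6.1920
Uncorrected PET = 16 × 6.1920 = 99.072 mm
Correction = (N/12)(d/30) = (12.1/12)(31/30) = 1.0419
PET = 99.072 × 1.0419 = 103.223 mm/month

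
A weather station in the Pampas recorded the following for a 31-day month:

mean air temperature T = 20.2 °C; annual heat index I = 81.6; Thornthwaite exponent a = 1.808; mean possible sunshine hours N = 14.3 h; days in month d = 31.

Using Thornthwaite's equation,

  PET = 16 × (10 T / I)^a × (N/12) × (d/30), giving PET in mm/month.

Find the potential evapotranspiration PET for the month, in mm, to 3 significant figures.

10T/I = 10 × 20.2 / 81.6 = 2.4755
(10T/I)^a = 2.4755^1.808 = 5.1492
Uncorrected PET = 16 × 5.1492 = 82.387 mm
Correction = (N/12)(d/30) = (14.3/12)(31/30) = 1.2314
PET = 82.387 × 1.2314 = 101.451 mm/month

101 mm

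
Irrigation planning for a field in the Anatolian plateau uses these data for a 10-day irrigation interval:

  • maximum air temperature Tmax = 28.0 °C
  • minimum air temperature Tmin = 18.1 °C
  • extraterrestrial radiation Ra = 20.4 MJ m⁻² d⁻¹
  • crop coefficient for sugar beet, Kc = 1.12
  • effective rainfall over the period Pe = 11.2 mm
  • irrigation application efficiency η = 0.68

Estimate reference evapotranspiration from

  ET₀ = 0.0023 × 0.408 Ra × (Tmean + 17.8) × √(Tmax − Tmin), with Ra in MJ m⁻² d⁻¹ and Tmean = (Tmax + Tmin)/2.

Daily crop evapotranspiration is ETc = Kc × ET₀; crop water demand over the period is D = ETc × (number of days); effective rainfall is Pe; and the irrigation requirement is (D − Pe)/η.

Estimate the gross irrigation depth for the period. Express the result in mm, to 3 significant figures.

24.1 mm

Tmean = (28.0 + 18.1)/2 = 23.05 °C
0.408 Ra = 0.408 × 20.4 = 8.3232 mm/d equivalent
ET₀ = 0.0023 × 8.3232 × (23.05 + 17.8) × √9.9 = 0.0023 × 8.3232 × 40.85 × 3.1464 = 2.4605 mm/d
ETc = Kc × ET₀ = 1.12 × 2.4605 = 2.7558 mm/d
Crop demand D = ETc × 10 d = 2.7558 × 10 = 27.558 mm
D − Pe = 27.558 − 11.2 = 16.358 mm
Gross irrigation = 16.358 / 0.68 = 24.056 mm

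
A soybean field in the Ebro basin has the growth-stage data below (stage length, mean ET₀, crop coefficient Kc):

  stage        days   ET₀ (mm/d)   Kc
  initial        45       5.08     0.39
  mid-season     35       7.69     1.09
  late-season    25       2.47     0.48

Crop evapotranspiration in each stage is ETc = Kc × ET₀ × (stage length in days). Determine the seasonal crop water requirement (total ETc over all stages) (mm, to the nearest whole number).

initial: 0.39 × 5.08 × 45 = 89.15 mm
mid-season: 1.09 × 7.69 × 35 = 293.37 mm
late-season: 0.48 × 2.47 × 25 = 29.64 mm
Seasonal total = 412.16 mm

412 mm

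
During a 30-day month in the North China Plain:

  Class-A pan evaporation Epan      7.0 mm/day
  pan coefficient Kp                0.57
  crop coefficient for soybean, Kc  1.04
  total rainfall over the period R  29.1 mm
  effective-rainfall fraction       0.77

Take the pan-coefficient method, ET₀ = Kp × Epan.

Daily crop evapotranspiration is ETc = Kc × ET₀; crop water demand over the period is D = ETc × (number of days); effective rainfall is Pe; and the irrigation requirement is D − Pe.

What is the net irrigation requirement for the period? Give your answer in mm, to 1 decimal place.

102.1 mm

ET₀ = 0.57 × 7.0 = 3.9900 mm/d
ETc = Kc × ET₀ = 1.04 × 3.9900 = 4.1496 mm/d
Crop demand D = ETc × 30 d = 4.1496 × 30 = 124.488 mm
Pe = 0.77 × 29.1 = 22.407 mm
D − Pe = 124.488 − 22.407 = 102.081 mm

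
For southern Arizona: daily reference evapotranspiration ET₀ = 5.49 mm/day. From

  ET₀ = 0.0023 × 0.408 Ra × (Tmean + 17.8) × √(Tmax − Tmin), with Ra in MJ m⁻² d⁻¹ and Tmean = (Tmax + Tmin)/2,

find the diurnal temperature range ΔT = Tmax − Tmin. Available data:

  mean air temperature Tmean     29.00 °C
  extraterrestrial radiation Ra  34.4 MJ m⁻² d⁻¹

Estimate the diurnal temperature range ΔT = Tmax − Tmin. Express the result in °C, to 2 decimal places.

√ΔT = ET₀ / [0.0023 × 0.408 × Ra × (Tmean+17.8)] = 5.49 / (0.0023 × 14.0352 × 46.80) = 3.6340
ΔT = 3.6340² = 13.206 °C

13.21 °C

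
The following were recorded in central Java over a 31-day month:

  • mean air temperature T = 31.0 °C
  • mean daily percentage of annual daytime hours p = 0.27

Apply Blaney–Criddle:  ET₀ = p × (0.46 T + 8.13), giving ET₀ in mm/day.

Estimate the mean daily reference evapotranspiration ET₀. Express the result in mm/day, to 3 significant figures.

6.05 mm/day

ET₀ = 0.27 × (0.46 × 31.0 + 8.13) = 0.27 × 22.390 = 6.0453 mm/d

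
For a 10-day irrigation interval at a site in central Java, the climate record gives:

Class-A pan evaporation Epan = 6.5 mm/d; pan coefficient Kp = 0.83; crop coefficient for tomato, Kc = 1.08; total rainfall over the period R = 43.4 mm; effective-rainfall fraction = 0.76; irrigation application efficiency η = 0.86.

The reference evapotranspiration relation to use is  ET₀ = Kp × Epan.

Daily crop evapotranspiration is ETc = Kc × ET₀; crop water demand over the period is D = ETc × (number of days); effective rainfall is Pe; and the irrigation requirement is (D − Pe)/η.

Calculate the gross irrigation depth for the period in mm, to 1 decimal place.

ET₀ = 0.83 × 6.5 = 5.3950 mm/d
ETc = Kc × ET₀ = 1.08 × 5.3950 = 5.8266 mm/d
Crop demand D = ETc × 10 d = 5.8266 × 10 = 58.266 mm
Pe = 0.76 × 43.4 = 32.984 mm
D − Pe = 58.266 − 32.984 = 25.282 mm
Gross irrigation = 25.282 / 0.86 = 29.398 mm

29.4 mm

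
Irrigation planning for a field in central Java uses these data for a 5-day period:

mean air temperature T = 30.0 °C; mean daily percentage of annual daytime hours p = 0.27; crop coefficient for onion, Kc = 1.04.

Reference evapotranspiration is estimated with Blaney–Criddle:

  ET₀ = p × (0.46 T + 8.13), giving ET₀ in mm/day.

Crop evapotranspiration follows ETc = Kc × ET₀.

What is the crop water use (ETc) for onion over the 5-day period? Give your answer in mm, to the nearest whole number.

ET₀ = 0.27 × (0.46 × 30.0 + 8.13) = 0.27 × 21.930 = 5.9211 mm/d
ETc = Kc × ET₀ = 1.04 × 5.9211 = 6.1579 mm/d
Over 5 days: 6.1579 × 5 = 30.790 mm

31 mm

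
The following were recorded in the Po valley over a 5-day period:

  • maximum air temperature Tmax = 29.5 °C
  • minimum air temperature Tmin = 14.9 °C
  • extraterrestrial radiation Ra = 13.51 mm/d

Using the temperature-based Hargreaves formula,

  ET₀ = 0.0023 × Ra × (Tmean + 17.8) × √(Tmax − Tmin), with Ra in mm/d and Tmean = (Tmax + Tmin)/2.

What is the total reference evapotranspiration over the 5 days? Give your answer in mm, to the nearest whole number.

24 mm

Tmean = (29.5 + 14.9)/2 = 22.20 °C
ET₀ = 0.0023 × 13.51 × (22.20 + 17.8) × √14.6 = 0.0023 × 13.51 × 40.00 × 3.8210 = 4.7492 mm/d
Over 5 days: 4.7492 × 5 = 23.746 mm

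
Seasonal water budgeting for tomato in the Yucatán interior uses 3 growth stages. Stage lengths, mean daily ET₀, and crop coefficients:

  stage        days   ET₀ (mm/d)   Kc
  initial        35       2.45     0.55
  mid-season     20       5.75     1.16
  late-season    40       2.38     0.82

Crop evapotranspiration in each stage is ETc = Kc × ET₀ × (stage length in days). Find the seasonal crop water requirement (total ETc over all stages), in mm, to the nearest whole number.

initial: 0.55 × 2.45 × 35 = 47.16 mm
mid-season: 1.16 × 5.75 × 20 = 133.40 mm
late-season: 0.82 × 2.38 × 40 = 78.06 mm
Seasonal total = 258.62 mm

259 mm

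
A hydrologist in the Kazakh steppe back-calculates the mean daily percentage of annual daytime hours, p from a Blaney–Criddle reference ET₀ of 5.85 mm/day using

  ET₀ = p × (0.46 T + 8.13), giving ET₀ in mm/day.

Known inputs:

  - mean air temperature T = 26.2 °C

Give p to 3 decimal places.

p = ET₀ / (0.46 T + 8.13) = 5.85 / (0.46 × 26.2 + 8.13) = 5.85 / 20.182 = 0.2899

0.290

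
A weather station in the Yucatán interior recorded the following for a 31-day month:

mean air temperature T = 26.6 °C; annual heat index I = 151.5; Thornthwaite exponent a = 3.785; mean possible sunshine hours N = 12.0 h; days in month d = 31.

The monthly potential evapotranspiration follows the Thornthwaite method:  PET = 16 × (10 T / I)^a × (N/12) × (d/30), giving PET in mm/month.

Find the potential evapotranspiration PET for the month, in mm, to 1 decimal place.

139.2 mm

10T/I = 10 × 26.6 / 151.5 = 1.7558
(10T/I)^a = 1.7558^3.785 = 8.4205
Uncorrected PET = 16 × 8.4205 = 134.728 mm
Correction = (N/12)(d/30) = (12.0/12)(31/30) = 1.0333
PET = 134.728 × 1.0333 = 139.214 mm/month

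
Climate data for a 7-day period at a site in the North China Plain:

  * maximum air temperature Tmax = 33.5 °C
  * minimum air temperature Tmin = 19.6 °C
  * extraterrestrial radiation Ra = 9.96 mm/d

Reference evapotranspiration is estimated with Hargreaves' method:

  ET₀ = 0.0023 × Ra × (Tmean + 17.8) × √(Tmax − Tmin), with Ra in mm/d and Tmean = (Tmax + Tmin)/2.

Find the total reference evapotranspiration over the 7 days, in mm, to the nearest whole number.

27 mm

Tmean = (33.5 + 19.6)/2 = 26.55 °C
ET₀ = 0.0023 × 9.96 × (26.55 + 17.8) × √13.9 = 0.0023 × 9.96 × 44.35 × 3.7283 = 3.7878 mm/d
Over 7 days: 3.7878 × 7 = 26.515 mm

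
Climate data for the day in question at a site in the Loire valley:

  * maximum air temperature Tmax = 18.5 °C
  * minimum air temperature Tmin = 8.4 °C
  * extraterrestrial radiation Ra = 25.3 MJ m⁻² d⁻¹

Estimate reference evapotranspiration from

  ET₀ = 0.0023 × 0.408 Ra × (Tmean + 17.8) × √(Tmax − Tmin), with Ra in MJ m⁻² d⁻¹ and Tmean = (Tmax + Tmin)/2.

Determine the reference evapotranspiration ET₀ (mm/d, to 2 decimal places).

2.36 mm/d

Tmean = (18.5 + 8.4)/2 = 13.45 °C
0.408 Ra = 0.408 × 25.3 = 10.3224 mm/d equivalent
ET₀ = 0.0023 × 10.3224 × (13.45 + 17.8) × √10.1 = 0.0023 × 10.3224 × 31.25 × 3.1780 = 2.3578 mm/d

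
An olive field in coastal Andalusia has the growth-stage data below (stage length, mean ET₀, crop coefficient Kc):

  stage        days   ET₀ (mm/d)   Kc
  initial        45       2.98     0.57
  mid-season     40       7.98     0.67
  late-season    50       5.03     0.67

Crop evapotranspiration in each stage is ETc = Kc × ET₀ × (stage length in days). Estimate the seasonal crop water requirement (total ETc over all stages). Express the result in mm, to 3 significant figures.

initial: 0.57 × 2.98 × 45 = 76.44 mm
mid-season: 0.67 × 7.98 × 40 = 213.86 mm
late-season: 0.67 × 5.03 × 50 = 168.51 mm
Seasonal total = 458.81 mm

459 mm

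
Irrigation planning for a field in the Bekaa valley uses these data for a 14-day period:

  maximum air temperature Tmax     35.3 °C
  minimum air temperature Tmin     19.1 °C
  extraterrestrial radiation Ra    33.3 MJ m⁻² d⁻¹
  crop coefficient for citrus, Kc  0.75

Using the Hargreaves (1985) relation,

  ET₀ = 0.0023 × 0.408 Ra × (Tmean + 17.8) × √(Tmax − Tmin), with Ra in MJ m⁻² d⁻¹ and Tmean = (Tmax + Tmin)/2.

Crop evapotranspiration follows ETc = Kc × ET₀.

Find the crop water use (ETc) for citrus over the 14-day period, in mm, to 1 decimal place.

59.4 mm

Tmean = (35.3 + 19.1)/2 = 27.20 °C
0.408 Ra = 0.408 × 33.3 = 13.5864 mm/d equivalent
ET₀ = 0.0023 × 13.5864 × (27.20 + 17.8) × √16.2 = 0.0023 × 13.5864 × 45.00 × 4.0249 = 5.6598 mm/d
ETc = Kc × ET₀ = 0.75 × 5.6598 = 4.2449 mm/d
Over 14 days: 4.2449 × 14 = 59.429 mm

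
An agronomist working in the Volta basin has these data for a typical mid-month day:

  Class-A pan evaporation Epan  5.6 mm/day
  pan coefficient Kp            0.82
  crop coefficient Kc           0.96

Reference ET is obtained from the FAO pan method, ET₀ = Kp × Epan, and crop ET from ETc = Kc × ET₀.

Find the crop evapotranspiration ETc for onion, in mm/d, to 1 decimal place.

4.4 mm/d

ET₀ = 0.82 × 5.6 = 4.5920 mm/d
ETc = Kc × ET₀ = 0.96 × 4.5920 = 4.4083 mm/d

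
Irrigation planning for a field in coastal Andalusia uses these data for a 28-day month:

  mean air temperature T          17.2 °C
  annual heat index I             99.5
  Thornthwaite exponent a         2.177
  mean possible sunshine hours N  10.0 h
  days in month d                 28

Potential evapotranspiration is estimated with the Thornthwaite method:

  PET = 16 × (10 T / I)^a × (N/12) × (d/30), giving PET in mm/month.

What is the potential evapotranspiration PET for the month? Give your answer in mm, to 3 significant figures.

10T/I = 10 × 17.2 / 99.5 = 1.7286
(10T/I)^a = 1.7286^2.177 = 3.2920
Uncorrected PET = 16 × 3.2920 = 52.672 mm
Correction = (N/12)(d/30) = (10.0/12)(28/30) = 0.7778
PET = 52.672 × 0.7778 = 40.968 mm/month

41.0 mm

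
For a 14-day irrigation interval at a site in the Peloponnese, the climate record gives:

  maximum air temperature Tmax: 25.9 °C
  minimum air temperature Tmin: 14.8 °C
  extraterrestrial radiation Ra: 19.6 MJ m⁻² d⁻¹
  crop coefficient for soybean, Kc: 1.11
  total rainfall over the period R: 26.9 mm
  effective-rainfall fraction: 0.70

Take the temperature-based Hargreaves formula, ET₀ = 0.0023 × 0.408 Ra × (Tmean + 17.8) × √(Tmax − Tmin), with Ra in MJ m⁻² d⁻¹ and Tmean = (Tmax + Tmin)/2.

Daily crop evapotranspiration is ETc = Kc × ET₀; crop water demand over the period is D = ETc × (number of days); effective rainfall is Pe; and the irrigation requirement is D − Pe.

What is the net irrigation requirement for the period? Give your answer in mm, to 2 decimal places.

17.50 mm

Tmean = (25.9 + 14.8)/2 = 20.35 °C
0.408 Ra = 0.408 × 19.6 = 7.9968 mm/d equivalent
ET₀ = 0.0023 × 7.9968 × (20.35 + 17.8) × √11.1 = 0.0023 × 7.9968 × 38.15 × 3.3317 = 2.3378 mm/d
ETc = Kc × ET₀ = 1.11 × 2.3378 = 2.5950 mm/d
Crop demand D = ETc × 14 d = 2.5950 × 14 = 36.330 mm
Pe = 0.70 × 26.9 = 18.830 mm
D − Pe = 36.330 − 18.830 = 17.500 mm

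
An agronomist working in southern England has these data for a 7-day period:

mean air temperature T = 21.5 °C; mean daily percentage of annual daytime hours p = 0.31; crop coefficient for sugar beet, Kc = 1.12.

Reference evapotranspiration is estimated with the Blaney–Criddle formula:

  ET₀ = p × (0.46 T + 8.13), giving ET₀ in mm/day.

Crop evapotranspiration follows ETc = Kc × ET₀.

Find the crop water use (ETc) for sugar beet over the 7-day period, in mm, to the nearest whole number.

44 mm

ET₀ = 0.31 × (0.46 × 21.5 + 8.13) = 0.31 × 18.020 = 5.5862 mm/d
ETc = Kc × ET₀ = 1.12 × 5.5862 = 6.2565 mm/d
Over 7 days: 6.2565 × 7 = 43.796 mm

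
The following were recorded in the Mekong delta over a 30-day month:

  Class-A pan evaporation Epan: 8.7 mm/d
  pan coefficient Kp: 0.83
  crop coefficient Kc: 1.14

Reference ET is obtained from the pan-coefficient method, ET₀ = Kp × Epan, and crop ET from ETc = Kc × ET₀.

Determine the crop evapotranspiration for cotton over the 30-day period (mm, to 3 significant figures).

ET₀ = 0.83 × 8.7 = 7.2210 mm/d
ETc = Kc × ET₀ = 1.14 × 7.2210 = 8.2319 mm/d
Over 30 days: 8.2319 × 30 = 246.957 mm

247 mm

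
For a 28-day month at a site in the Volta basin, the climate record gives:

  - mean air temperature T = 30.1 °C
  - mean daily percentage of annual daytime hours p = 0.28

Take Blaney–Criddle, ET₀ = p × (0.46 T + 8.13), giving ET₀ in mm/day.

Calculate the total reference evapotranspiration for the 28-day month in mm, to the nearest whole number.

172 mm

ET₀ = 0.28 × (0.46 × 30.1 + 8.13) = 0.28 × 21.976 = 6.1533 mm/d
Monthly total = 6.1533 × 28 = 172.292 mm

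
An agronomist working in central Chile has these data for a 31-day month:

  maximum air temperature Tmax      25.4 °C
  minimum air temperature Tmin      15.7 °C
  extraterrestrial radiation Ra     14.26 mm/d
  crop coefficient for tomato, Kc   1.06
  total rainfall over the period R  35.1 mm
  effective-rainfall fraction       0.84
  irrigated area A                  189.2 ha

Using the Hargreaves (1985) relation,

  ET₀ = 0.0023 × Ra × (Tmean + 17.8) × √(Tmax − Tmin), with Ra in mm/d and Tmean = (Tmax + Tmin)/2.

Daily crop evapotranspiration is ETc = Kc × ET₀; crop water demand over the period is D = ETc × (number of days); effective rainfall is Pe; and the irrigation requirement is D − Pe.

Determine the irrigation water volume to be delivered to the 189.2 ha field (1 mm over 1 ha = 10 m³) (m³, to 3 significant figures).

188000 m³

Tmean = (25.4 + 15.7)/2 = 20.55 °C
ET₀ = 0.0023 × 14.26 × (20.55 + 17.8) × √9.7 = 0.0023 × 14.26 × 38.35 × 3.1145 = 3.9174 mm/d
ETc = Kc × ET₀ = 1.06 × 3.9174 = 4.1524 mm/d
Crop demand D = ETc × 31 d = 4.1524 × 31 = 128.724 mm
Pe = 0.84 × 35.1 = 29.484 mm
D − Pe = 128.724 − 29.484 = 99.240 mm
Volume = 99.240 mm × 189.2 ha × 10 = 187762.1 m³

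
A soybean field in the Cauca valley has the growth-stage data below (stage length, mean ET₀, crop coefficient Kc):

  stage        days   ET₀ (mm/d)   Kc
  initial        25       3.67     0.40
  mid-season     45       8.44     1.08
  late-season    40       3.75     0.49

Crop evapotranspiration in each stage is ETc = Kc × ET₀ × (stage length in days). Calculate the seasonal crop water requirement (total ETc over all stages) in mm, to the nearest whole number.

initial: 0.40 × 3.67 × 25 = 36.70 mm
mid-season: 1.08 × 8.44 × 45 = 410.18 mm
late-season: 0.49 × 3.75 × 40 = 73.50 mm
Seasonal total = 520.38 mm

520 mm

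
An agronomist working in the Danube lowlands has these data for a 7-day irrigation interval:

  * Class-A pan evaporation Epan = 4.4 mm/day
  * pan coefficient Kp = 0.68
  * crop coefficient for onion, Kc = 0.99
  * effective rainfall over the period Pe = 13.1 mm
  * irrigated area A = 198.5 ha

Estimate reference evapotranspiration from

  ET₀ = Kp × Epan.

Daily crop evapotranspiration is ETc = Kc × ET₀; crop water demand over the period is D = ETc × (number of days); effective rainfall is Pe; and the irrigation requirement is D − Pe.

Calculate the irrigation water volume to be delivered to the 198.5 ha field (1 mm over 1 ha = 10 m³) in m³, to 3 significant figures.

ET₀ = 0.68 × 4.4 = 2.9920 mm/d
ETc = Kc × ET₀ = 0.99 × 2.9920 = 2.9621 mm/d
Crop demand D = ETc × 7 d = 2.9621 × 7 = 20.735 mm
D − Pe = 20.735 − 13.1 = 7.635 mm
Volume = 7.635 mm × 198.5 ha × 10 = 15155.5 m³

15200 m³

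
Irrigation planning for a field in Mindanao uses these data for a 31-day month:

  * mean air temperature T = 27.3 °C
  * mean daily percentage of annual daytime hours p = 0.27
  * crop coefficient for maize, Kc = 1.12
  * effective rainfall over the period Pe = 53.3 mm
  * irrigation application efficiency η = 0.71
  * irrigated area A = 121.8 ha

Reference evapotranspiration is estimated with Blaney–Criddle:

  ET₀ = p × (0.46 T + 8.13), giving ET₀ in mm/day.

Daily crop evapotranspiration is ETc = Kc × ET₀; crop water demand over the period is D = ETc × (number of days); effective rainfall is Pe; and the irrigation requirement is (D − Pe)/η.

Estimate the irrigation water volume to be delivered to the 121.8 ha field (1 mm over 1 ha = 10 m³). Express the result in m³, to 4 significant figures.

ET₀ = 0.27 × (0.46 × 27.3 + 8.13) = 0.27 × 20.688 = 5.5858 mm/d
ETc = Kc × ET₀ = 1.12 × 5.5858 = 6.2561 mm/d
Crop demand D = ETc × 31 d = 6.2561 × 31 = 193.939 mm
D − Pe = 193.939 − 53.3 = 140.639 mm
Gross irrigation = 140.639 / 0.71 = 198.083 mm
Volume = 198.083 mm × 121.8 ha × 10 = 241265.1 m³

241300 m³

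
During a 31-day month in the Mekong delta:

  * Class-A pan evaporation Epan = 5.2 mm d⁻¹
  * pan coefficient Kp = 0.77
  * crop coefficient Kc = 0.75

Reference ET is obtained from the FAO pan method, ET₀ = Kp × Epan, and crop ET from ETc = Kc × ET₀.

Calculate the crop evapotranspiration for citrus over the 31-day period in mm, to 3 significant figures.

ET₀ = 0.77 × 5.2 = 4.0040 mm/d
ETc = Kc × ET₀ = 0.75 × 4.0040 = 3.0030 mm/d
Over 31 days: 3.0030 × 31 = 93.093 mm

93.1 mm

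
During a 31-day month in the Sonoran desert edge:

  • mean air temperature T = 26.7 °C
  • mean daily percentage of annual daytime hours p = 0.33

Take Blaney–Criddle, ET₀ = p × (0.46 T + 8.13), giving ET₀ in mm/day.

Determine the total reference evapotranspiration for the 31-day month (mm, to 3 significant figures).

ET₀ = 0.33 × (0.46 × 26.7 + 8.13) = 0.33 × 20.412 = 6.7360 mm/d
Monthly total = 6.7360 × 31 = 208.816 mm

209 mm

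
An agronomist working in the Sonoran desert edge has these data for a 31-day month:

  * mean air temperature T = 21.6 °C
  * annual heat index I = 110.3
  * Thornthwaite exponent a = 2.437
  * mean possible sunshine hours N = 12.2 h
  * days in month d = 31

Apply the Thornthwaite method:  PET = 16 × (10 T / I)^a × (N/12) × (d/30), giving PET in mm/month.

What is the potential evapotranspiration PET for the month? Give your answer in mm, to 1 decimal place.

86.5 mm

10T/I = 10 × 21.6 / 110.3 = 1.9583
(10T/I)^a = 1.9583^2.437 = 5.1441
Uncorrected PET = 16 × 5.1441 = 82.306 mm
Correction = (N/12)(d/30) = (12.2/12)(31/30) = 1.0506
PET = 82.306 × 1.0506 = 86.471 mm/month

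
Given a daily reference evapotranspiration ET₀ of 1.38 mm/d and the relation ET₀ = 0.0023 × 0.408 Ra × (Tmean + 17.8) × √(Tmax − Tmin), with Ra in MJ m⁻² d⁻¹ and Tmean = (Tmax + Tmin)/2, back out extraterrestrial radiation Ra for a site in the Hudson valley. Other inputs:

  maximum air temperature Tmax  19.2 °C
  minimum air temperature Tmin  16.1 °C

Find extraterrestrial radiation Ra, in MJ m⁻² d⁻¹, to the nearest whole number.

Tmean = (19.2+16.1)/2 = 17.65 °C; ΔT = 3.1
Ra = ET₀ / [0.0023 × 0.408 × (Tmean+17.8) × √ΔT]
   = 1.38 / (0.0023 × 0.408 × 35.45 × 1.7607) = 23.561 MJ m⁻² d⁻¹

24 MJ m⁻² d⁻¹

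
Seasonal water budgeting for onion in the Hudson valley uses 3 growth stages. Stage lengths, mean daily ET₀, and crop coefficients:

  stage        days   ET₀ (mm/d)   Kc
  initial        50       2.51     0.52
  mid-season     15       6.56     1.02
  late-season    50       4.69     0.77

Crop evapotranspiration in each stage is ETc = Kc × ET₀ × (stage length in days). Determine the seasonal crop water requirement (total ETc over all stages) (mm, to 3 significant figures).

346 mm

initial: 0.52 × 2.51 × 50 = 65.26 mm
mid-season: 1.02 × 6.56 × 15 = 100.37 mm
late-season: 0.77 × 4.69 × 50 = 180.57 mm
Seasonal total = 346.20 mm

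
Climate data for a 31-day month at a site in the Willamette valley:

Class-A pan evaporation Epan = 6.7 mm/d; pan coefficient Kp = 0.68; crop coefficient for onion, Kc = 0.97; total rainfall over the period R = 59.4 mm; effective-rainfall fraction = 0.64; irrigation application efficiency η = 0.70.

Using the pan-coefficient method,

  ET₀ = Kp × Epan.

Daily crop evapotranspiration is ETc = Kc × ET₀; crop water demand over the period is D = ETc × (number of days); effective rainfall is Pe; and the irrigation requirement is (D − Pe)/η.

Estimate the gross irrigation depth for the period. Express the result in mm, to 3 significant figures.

ET₀ = 0.68 × 6.7 = 4.5560 mm/d
ETc = Kc × ET₀ = 0.97 × 4.5560 = 4.4193 mm/d
Crop demand D = ETc × 31 d = 4.4193 × 31 = 136.998 mm
Pe = 0.64 × 59.4 = 38.016 mm
D − Pe = 136.998 − 38.016 = 98.982 mm
Gross irrigation = 98.982 / 0.70 = 141.403 mm

141 mm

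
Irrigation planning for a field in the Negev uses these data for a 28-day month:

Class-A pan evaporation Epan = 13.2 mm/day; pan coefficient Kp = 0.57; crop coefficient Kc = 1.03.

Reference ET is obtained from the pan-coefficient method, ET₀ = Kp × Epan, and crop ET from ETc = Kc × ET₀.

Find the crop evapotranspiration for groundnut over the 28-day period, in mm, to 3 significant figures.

217 mm

ET₀ = 0.57 × 13.2 = 7.5240 mm/d
ETc = Kc × ET₀ = 1.03 × 7.5240 = 7.7497 mm/d
Over 28 days: 7.7497 × 28 = 216.992 mm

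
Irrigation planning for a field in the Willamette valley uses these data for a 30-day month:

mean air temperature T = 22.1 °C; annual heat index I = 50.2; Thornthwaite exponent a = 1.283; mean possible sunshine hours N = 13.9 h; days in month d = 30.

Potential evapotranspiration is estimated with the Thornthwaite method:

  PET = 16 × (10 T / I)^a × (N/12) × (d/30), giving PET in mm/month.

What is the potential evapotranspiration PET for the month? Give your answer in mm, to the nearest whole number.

124 mm

10T/I = 10 × 22.1 / 50.2 = 4.4024
(10T/I)^a = 4.4024^1.283 = 6.6966
Uncorrected PET = 16 × 6.6966 = 107.146 mm
Correction = (N/12)(d/30) = (13.9/12)(30/30) = 1.1583
PET = 107.146 × 1.1583 = 124.107 mm/month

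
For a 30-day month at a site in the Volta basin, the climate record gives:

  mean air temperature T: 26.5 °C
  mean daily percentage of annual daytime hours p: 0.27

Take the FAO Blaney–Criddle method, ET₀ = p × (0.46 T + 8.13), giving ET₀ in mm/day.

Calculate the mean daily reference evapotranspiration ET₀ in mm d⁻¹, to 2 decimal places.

5.49 mm d⁻¹

ET₀ = 0.27 × (0.46 × 26.5 + 8.13) = 0.27 × 20.320 = 5.4864 mm/d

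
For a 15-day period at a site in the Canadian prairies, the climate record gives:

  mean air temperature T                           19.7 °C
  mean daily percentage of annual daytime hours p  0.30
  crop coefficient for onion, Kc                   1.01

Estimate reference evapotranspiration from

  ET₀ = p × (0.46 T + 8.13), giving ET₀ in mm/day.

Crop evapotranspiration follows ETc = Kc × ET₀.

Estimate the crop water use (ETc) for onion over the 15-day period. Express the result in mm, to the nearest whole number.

78 mm

ET₀ = 0.30 × (0.46 × 19.7 + 8.13) = 0.30 × 17.192 = 5.1576 mm/d
ETc = Kc × ET₀ = 1.01 × 5.1576 = 5.2092 mm/d
Over 15 days: 5.2092 × 15 = 78.138 mm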